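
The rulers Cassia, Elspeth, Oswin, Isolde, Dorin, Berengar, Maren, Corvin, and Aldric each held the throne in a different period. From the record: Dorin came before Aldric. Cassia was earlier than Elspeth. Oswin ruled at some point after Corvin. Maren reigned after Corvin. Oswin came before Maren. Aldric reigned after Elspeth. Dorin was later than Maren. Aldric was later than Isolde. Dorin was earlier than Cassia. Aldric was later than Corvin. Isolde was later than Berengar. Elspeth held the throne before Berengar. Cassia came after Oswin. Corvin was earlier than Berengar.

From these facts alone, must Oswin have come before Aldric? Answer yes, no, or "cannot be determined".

Chain the constraints: Oswin → Maren → Dorin → Aldric. Each link is directly stated, so Oswin comes before Aldric.

yes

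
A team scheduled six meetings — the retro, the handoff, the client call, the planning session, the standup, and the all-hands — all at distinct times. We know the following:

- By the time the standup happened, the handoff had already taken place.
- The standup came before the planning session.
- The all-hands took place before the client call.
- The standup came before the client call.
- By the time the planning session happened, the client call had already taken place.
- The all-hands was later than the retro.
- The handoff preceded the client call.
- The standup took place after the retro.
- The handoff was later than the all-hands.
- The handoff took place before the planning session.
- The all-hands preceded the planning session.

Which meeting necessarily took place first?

The retro has a chain of constraints placing it before every other meeting, so the retro must be first.

the retro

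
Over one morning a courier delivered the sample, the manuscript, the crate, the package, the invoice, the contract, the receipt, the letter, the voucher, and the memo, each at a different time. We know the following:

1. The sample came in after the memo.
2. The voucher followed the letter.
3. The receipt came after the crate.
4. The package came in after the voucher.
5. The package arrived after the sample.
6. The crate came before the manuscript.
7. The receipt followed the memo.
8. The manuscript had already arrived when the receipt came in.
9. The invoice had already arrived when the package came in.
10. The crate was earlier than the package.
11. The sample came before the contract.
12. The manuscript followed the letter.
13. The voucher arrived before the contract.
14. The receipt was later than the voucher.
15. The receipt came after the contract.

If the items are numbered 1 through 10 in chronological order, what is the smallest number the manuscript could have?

The crate and the letter must both come before the manuscript — 2 forced predecessors.
Nothing else is forced ahead of the manuscript, so its earliest slot is position 2 + 1 = 3.

3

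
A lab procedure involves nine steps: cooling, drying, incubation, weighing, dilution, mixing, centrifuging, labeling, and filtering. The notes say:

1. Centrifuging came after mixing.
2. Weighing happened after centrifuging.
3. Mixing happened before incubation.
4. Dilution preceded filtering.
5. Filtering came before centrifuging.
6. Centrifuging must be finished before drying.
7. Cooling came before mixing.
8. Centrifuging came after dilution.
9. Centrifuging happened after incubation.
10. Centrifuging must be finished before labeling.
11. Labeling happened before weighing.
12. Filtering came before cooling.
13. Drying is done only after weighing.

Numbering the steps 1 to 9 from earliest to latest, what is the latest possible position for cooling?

Cooling must come before centrifuging, drying, incubation, labeling, mixing, and weighing — 6 steps forced after it.
Everything else can be placed before cooling in some valid order, so cooling can sit as late as position 9 − 6 = 3.

3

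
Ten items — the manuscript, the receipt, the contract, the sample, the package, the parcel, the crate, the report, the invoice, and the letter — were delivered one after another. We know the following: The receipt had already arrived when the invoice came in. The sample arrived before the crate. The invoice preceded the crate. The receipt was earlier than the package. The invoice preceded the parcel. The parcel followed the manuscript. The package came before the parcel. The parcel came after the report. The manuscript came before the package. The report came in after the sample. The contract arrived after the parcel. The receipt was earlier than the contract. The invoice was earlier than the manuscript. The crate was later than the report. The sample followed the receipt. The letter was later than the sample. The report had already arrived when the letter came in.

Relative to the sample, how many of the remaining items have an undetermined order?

Forced before the sample: the receipt; forced after the sample: the contract, the crate, the letter, the parcel, and the report.
That leaves the invoice, the manuscript, and the package with no forced order relative to the sample — 3.

3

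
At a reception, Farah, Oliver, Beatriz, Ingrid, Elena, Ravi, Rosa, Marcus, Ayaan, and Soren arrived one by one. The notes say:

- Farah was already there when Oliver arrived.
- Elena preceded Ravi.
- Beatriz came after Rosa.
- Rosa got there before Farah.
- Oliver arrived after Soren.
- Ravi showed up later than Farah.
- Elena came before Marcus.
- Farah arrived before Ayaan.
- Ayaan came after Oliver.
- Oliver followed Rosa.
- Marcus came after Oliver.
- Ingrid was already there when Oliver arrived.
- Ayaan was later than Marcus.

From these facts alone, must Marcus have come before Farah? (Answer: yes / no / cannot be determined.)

no

Tracing the constraints gives Farah → Oliver → Marcus, so Farah must come before Marcus.
That means Marcus cannot be before Farah.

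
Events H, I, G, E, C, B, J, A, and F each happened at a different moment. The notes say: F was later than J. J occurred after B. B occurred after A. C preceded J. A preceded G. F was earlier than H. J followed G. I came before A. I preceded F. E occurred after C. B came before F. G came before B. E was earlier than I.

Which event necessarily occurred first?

C

C has a chain of constraints placing it before every other event, so C must be first.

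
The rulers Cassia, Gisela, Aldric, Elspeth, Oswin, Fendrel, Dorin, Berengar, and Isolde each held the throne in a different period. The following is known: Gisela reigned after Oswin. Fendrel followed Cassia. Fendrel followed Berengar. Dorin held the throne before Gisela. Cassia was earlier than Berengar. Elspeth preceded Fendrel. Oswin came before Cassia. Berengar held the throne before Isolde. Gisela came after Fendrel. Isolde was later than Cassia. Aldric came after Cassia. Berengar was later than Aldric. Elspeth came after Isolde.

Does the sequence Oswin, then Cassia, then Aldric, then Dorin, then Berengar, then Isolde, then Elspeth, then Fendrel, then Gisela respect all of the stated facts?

yes

Check each stated constraint against the proposed order — e.g. Cassia is ahead of Fendrel; Oswin is ahead of Gisela. Every pair is in the required order; nothing is violated.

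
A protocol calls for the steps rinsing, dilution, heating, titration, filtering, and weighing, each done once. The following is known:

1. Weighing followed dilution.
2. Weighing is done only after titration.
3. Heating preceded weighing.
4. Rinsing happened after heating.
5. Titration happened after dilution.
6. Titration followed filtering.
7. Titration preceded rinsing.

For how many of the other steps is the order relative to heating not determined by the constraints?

Forced after heating: rinsing and weighing.
That leaves dilution, filtering, and titration with no forced order relative to heating — 3.

3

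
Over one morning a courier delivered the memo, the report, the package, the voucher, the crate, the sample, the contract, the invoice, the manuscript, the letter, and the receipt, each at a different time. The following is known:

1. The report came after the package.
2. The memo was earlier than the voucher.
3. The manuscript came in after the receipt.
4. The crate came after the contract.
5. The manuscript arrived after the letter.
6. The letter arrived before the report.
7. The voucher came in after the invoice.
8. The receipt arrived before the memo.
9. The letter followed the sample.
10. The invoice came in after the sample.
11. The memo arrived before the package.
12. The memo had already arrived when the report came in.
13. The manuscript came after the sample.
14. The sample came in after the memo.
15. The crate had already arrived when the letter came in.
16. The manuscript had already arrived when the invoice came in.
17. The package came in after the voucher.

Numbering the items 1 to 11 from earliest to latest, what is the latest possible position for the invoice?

8

The invoice must come before the package, the report, and the voucher — 3 items forced after it.
Everything else can be placed before the invoice in some valid order, so the invoice can sit as late as position 11 − 3 = 8.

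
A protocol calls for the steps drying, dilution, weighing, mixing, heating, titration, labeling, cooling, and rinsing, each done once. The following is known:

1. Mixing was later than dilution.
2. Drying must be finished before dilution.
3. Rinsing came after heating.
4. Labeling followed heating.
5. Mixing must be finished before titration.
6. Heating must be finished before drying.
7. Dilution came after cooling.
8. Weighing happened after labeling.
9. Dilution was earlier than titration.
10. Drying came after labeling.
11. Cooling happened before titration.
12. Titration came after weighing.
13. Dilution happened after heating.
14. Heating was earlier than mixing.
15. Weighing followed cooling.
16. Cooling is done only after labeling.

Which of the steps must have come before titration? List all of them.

Directly stated before titration: cooling, dilution, mixing, and weighing.
Drying reaches titration via drying → dilution → titration.
Heating reaches titration via heating → mixing → titration.
Labeling reaches titration via labeling → cooling → titration.
No chain forces rinsing ahead of titration.

cooling, dilution, drying, heating, labeling, mixing, weighing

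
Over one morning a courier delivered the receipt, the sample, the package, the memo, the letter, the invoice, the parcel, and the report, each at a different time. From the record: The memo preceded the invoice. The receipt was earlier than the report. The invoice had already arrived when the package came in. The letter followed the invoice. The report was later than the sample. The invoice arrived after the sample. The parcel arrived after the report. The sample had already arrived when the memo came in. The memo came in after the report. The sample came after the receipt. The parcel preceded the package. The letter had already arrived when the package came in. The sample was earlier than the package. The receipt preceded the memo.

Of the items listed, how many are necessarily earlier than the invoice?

Directly stated before the invoice: the memo and the sample.
The receipt reaches the invoice via the receipt → the sample → the invoice.
The report reaches the invoice via the report → the memo → the invoice.
That's the memo, the receipt, the report, and the sample — 4 in all.

4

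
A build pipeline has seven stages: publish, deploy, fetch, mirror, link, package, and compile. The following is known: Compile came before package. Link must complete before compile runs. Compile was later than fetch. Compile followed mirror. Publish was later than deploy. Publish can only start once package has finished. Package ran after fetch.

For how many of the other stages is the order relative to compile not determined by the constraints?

Forced before compile: fetch, link, and mirror; forced after compile: package and publish.
That leaves deploy with no forced order relative to compile — 1.

1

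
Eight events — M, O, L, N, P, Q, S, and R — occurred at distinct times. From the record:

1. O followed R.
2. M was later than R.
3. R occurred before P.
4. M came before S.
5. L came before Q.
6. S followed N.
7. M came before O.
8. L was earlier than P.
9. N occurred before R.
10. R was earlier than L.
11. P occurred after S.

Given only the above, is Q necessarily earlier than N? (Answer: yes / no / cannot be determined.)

no

Tracing the constraints gives N → R → L → Q, so N must come before Q.
That means Q cannot be before N.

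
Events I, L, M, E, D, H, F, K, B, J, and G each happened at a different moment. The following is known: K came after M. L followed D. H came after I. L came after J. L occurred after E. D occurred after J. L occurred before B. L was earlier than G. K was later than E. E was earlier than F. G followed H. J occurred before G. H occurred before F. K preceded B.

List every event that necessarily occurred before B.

D, E, J, K, L, M

Directly stated before B: K and L.
D reaches B via D → L → B.
E reaches B via E → L → B.
J reaches B via J → L → B.
Likewise M reaches B by chaining the stated constraints.
No chain forces F (or any of the others) ahead of B.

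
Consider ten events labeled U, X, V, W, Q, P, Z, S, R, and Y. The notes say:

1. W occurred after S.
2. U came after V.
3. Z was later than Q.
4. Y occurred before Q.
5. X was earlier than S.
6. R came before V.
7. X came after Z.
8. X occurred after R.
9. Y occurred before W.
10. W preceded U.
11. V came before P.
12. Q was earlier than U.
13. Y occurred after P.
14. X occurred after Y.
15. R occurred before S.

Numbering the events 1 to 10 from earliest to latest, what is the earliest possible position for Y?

P, R, and V must all come before Y — 3 forced predecessors.
Nothing else is forced ahead of Y, so its earliest slot is position 3 + 1 = 4.

4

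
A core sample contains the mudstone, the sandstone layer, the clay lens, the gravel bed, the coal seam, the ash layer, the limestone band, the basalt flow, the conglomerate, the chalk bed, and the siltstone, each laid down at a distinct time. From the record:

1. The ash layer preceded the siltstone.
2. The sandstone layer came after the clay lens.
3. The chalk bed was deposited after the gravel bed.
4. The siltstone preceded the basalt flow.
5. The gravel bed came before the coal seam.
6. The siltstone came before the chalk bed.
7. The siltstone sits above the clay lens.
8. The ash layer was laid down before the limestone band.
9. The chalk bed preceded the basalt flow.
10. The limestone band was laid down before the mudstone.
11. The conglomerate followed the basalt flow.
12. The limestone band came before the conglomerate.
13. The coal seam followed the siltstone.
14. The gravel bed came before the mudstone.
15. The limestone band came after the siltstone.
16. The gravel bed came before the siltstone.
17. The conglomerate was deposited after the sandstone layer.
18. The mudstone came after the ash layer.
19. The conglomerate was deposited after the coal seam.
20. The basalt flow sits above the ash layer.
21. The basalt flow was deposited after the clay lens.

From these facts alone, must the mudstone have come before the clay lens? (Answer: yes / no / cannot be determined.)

Tracing the constraints gives the clay lens → the siltstone → the limestone band → the mudstone, so the clay lens must come before the mudstone.
That means the mudstone cannot be before the clay lens.

no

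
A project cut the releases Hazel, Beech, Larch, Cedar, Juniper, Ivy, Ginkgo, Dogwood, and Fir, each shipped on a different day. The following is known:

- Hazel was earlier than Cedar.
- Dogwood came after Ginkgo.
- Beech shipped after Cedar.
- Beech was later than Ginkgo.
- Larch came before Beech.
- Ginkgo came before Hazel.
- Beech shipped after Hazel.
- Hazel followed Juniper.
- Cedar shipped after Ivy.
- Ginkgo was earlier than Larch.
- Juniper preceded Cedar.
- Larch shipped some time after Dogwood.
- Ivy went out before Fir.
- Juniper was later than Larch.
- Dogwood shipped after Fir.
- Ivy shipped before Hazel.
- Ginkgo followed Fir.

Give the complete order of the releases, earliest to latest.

Ivy, Fir, Ginkgo, Dogwood, Larch, Juniper, Hazel, Cedar, Beech

The constraints fix every adjacent pair, so only one ordering works:
Ivy → Fir → Ginkgo → Dogwood → Larch → Juniper → Hazel → Cedar → Beech.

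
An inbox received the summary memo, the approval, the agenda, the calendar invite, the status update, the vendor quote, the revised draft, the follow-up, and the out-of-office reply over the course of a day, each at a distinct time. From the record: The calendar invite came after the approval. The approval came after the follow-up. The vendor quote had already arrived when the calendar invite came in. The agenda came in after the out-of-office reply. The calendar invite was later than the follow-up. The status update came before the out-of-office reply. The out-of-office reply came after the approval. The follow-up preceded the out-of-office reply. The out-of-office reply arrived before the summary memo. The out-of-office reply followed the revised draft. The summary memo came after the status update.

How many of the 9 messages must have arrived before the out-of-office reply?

Directly stated before the out-of-office reply: the approval, the follow-up, the revised draft, and the status update.
No chain forces the vendor quote (or any of the others) ahead of the out-of-office reply.
That's the approval, the follow-up, the revised draft, and the status update — 4 in all.

4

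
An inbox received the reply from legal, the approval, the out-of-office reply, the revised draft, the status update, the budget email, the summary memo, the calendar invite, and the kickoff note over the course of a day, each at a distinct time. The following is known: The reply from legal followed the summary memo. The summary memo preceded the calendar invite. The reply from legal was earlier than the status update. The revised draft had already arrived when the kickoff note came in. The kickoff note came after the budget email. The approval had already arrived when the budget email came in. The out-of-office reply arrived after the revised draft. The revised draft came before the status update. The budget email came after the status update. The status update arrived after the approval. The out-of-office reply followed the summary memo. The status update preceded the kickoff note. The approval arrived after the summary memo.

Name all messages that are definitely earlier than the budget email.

Directly stated before the budget email: the approval and the status update.
The reply from legal reaches the budget email via the reply from legal → the status update → the budget email.
The revised draft reaches the budget email via the revised draft → the status update → the budget email.
The summary memo reaches the budget email via the summary memo → the approval → the budget email.
No chain forces the out-of-office reply (or any of the others) ahead of the budget email.

the approval, the reply from legal, the revised draft, the status update, the summary memo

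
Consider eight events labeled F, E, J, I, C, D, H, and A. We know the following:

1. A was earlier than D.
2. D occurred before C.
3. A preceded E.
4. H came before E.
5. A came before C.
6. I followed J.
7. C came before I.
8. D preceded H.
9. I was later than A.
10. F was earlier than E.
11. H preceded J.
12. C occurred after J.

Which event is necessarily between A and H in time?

Tracing the constraints gives A → D → H, so D sits after A and before H.
No other event is forced both after A and before H.

D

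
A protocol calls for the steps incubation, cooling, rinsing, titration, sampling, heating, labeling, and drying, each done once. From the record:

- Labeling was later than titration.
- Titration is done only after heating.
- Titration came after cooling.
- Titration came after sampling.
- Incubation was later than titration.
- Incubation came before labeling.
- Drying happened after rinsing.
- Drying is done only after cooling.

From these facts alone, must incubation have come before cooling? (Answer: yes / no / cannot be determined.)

Tracing the constraints gives cooling → titration → incubation, so cooling must come before incubation.
That means incubation cannot be before cooling.

no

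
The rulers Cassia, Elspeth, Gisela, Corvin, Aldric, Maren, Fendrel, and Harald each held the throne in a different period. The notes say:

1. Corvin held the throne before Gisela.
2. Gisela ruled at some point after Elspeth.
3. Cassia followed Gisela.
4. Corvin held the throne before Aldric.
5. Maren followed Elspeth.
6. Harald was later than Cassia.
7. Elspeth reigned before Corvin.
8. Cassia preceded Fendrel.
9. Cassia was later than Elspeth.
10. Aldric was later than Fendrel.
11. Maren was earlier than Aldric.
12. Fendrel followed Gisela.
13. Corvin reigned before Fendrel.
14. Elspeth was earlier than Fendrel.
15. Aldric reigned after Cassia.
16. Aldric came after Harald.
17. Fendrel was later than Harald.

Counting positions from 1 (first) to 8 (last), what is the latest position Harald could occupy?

6

Harald must come before Aldric and Fendrel — 2 rulers forced after them.
Everything else can be placed before Harald in some valid order, so Harald can sit as late as position 8 − 2 = 6.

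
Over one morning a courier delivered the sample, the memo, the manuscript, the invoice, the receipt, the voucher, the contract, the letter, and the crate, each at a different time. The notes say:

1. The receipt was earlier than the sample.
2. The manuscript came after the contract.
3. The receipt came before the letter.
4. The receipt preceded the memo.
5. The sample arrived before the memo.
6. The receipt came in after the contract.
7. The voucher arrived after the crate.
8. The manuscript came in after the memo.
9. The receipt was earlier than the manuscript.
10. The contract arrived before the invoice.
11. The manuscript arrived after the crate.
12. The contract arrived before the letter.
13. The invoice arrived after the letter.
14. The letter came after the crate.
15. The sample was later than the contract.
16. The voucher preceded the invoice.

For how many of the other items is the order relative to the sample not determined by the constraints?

Forced before the sample: the contract and the receipt; forced after the sample: the manuscript and the memo.
That leaves the crate, the invoice, the letter, and the voucher with no forced order relative to the sample — 4.

4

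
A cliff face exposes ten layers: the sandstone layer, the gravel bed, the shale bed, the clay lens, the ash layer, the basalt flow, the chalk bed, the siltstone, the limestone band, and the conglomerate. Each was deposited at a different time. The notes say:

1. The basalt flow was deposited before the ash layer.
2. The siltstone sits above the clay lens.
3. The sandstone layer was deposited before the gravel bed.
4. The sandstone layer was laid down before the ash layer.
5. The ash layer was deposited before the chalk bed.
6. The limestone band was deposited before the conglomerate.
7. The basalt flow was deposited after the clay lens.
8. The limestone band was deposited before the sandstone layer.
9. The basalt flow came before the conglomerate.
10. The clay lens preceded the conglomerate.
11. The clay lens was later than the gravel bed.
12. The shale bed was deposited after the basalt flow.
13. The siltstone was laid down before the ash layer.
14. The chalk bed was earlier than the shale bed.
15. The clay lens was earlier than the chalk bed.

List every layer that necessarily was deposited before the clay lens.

Directly stated before the clay lens: the gravel bed.
The limestone band reaches the clay lens via the limestone band → the sandstone layer → the gravel bed → the clay lens.
The sandstone layer reaches the clay lens via the sandstone layer → the gravel bed → the clay lens.
No chain forces the ash layer (or any of the others) ahead of the clay lens.

the gravel bed, the limestone band, the sandstone layer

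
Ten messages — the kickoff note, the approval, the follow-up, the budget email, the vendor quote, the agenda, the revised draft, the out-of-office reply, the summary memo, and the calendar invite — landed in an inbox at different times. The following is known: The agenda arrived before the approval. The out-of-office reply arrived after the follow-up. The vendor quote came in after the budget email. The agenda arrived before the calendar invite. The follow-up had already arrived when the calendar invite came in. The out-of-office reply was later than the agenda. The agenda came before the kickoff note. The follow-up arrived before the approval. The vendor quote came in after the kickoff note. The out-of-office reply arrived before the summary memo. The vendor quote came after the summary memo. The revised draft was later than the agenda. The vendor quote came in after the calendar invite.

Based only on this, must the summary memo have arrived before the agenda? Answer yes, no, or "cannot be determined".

Tracing the constraints gives the agenda → the out-of-office reply → the summary memo, so the agenda must come before the summary memo.
That means the summary memo cannot be before the agenda.

no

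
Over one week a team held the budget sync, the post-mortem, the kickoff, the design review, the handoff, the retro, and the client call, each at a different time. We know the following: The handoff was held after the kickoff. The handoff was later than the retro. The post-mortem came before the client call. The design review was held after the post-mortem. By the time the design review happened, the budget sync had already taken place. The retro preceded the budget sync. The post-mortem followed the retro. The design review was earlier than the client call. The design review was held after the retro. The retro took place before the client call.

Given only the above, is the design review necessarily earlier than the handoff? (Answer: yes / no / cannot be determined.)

No chain of stated constraints runs from the design review to the handoff, and none runs from the handoff to the design review either.
So the relative order of the design review and the handoff is not fixed by the given facts.

cannot be determined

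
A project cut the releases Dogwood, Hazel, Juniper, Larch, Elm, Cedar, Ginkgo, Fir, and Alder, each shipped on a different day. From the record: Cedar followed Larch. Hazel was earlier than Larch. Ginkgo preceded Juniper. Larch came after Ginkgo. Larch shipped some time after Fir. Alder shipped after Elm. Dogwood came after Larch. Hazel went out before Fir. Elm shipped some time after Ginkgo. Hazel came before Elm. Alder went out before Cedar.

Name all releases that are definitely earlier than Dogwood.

Directly stated before Dogwood: Larch.
Fir reaches Dogwood via Fir → Larch → Dogwood.
Ginkgo reaches Dogwood via Ginkgo → Larch → Dogwood.
Hazel reaches Dogwood via Hazel → Larch → Dogwood.
No chain forces Juniper (or any of the others) ahead of Dogwood.

Fir, Ginkgo, Hazel, Larch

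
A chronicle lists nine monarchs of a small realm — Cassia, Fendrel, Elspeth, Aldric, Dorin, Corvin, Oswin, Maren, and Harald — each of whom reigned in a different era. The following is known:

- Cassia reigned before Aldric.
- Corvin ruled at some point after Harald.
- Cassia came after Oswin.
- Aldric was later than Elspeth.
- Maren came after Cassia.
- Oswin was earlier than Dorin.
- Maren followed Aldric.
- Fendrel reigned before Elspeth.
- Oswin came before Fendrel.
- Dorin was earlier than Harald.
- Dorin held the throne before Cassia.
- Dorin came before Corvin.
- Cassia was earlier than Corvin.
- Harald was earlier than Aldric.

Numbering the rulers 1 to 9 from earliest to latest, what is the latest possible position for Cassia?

6

Cassia must come before Aldric, Corvin, and Maren — 3 rulers forced after them.
Everything else can be placed before Cassia in some valid order, so Cassia can sit as late as position 9 − 3 = 6.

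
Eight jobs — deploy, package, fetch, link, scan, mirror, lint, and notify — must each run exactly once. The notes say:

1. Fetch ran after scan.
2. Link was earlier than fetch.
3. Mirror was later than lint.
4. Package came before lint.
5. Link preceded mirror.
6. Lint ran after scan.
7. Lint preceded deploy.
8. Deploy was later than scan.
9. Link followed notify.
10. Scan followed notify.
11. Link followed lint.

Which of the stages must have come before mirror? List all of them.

link, lint, notify, package, scan

Directly stated before mirror: link and lint.
Notify reaches mirror via notify → link → mirror.
Package reaches mirror via package → lint → mirror.
Scan reaches mirror via scan → lint → mirror.
No chain forces deploy (or any of the others) ahead of mirror.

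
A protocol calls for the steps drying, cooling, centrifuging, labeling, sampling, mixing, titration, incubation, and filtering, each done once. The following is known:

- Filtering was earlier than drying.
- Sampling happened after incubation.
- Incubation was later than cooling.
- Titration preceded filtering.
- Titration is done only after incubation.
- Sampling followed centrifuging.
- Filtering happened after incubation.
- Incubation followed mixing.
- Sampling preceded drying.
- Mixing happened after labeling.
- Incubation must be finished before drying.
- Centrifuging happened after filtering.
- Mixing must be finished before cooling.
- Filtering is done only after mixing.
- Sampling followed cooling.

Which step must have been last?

drying

Every other step has a chain of constraints placing it before drying, so drying is last.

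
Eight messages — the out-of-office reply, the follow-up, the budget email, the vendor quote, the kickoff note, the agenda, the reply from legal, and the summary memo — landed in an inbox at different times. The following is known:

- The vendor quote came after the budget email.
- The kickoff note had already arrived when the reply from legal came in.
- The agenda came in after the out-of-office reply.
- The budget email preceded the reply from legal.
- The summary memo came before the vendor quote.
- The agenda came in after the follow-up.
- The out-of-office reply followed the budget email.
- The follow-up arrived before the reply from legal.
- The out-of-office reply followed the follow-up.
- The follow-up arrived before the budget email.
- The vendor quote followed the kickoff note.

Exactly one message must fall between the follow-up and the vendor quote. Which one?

Tracing the constraints gives the follow-up → the budget email → the vendor quote, so the budget email sits after the follow-up and before the vendor quote.
No other message is forced both after the follow-up and before the vendor quote.

the budget email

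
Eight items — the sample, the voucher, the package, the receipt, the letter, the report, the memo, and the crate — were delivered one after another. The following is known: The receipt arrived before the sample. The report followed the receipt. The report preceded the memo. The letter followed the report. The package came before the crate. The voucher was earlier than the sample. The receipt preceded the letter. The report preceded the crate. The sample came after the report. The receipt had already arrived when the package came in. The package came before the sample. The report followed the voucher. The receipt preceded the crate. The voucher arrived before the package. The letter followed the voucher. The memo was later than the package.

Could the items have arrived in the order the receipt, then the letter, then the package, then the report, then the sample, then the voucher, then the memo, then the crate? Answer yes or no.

no

The constraints require the report before the letter, but in the proposed sequence the letter appears ahead of the report. That one violation is enough.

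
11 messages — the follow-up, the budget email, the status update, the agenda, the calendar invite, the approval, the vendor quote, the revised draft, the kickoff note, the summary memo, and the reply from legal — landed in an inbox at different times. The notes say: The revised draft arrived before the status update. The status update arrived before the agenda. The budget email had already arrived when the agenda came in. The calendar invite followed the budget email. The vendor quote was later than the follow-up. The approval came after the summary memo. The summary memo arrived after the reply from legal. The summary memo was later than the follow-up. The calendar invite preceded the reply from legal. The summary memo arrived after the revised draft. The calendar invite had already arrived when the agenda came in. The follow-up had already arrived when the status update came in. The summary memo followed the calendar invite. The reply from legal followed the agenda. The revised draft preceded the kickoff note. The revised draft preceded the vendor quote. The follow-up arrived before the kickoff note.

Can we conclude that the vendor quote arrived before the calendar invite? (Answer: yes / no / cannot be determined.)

No chain of stated constraints runs from the vendor quote to the calendar invite, and none runs from the calendar invite to the vendor quote either.
So the relative order of the vendor quote and the calendar invite is not fixed by the given facts.

cannot be determined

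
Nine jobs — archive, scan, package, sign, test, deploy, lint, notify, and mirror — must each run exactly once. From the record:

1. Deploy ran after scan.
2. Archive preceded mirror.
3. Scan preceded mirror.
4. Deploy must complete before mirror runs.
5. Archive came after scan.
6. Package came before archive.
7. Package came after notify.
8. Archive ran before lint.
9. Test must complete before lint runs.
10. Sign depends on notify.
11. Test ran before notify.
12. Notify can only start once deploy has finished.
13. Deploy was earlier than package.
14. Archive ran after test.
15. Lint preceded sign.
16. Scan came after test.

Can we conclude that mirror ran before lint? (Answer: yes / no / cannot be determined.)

cannot be determined

No chain of stated constraints runs from mirror to lint, and none runs from lint to mirror either.
So the relative order of mirror and lint is not fixed by the given facts.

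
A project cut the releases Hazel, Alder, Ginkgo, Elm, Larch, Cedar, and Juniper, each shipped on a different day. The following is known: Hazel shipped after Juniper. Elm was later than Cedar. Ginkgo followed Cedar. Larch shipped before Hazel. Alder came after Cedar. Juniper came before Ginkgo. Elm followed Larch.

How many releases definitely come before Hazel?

Directly stated before Hazel: Juniper and Larch.
That's Juniper and Larch — 2 in all.

2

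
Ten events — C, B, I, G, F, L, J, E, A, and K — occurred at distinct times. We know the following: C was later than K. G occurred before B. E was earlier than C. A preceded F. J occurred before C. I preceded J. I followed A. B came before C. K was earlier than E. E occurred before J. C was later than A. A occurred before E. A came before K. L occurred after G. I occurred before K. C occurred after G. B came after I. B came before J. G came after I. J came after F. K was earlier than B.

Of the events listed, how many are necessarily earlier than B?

Directly stated before B: G, I, and K.
A reaches B via A → K → B.
No chain forces F (or any of the others) ahead of B.
That's A, G, I, and K — 4 in all.

4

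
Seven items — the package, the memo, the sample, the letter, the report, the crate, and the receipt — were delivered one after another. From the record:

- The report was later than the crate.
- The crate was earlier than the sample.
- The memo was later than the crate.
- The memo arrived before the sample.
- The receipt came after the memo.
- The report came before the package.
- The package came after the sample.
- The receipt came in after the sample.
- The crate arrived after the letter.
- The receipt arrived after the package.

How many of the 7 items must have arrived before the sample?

3

Directly stated before the sample: the crate and the memo.
The letter reaches the sample via the letter → the crate → the sample.
No chain forces the package (or any of the others) ahead of the sample.
That's the crate, the letter, and the memo — 3 in all.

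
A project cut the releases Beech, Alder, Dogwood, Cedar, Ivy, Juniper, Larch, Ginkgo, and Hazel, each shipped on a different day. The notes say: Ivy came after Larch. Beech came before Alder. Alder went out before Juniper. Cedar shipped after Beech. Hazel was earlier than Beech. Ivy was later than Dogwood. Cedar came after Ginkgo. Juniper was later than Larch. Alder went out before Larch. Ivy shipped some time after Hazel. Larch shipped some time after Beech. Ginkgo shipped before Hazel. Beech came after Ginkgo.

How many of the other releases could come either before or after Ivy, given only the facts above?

Forced before Ivy: Alder, Beech, Dogwood, Ginkgo, Hazel, and Larch.
That leaves Cedar and Juniper with no forced order relative to Ivy — 2.

2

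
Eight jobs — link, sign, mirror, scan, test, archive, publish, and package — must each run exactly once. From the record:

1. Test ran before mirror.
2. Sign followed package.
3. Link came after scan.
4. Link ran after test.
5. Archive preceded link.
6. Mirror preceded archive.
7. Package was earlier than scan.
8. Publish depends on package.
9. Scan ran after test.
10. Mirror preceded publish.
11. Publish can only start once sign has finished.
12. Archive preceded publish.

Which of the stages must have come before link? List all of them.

Directly stated before link: archive, scan, and test.
Mirror reaches link via mirror → archive → link.
Package reaches link via package → scan → link.
No chain forces publish (or any of the others) ahead of link.

archive, mirror, package, scan, test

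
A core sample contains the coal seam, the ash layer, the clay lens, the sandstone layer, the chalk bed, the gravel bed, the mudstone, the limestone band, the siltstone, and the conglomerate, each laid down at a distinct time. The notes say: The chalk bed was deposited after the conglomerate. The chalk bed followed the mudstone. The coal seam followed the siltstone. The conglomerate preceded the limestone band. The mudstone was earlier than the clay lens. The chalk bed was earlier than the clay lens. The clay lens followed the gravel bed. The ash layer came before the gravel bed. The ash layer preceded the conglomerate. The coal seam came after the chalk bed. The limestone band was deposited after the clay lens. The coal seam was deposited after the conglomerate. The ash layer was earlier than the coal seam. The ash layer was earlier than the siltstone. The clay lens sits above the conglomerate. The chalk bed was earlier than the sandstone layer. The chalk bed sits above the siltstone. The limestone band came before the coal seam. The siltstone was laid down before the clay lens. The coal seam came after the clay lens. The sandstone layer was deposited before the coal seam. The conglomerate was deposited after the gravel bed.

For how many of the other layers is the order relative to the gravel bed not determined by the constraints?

2

Forced before the gravel bed: the ash layer; forced after the gravel bed: the chalk bed, the clay lens, the coal seam, the conglomerate, the limestone band, and the sandstone layer.
That leaves the mudstone and the siltstone with no forced order relative to the gravel bed — 2.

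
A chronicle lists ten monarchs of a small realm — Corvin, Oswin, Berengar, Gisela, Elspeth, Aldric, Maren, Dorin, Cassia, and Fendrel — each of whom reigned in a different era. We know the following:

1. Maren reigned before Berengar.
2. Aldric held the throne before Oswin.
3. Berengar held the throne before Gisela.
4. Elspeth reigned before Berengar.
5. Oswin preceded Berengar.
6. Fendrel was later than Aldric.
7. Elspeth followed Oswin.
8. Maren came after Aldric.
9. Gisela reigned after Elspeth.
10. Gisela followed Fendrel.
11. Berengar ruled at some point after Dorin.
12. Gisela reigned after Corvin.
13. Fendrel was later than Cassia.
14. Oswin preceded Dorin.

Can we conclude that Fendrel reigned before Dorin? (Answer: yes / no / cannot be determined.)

cannot be determined

No chain of stated constraints runs from Fendrel to Dorin, and none runs from Dorin to Fendrel either.
So the relative order of Fendrel and Dorin is not fixed by the given facts.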